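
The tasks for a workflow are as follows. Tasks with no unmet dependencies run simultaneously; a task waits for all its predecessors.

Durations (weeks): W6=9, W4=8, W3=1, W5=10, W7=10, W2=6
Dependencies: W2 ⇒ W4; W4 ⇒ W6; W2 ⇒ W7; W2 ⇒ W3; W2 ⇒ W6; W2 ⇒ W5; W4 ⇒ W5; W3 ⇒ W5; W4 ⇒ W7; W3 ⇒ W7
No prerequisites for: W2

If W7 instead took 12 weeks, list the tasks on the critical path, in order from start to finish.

W2, W4, W7

Baseline: W2→W4→W7 = 6+8+10 = 24 → 24 weeks.
Since W7 is critical, the +2 change carries straight to that chain (now 26 weeks).
No other chain overtakes it, so the finish is 26 weeks.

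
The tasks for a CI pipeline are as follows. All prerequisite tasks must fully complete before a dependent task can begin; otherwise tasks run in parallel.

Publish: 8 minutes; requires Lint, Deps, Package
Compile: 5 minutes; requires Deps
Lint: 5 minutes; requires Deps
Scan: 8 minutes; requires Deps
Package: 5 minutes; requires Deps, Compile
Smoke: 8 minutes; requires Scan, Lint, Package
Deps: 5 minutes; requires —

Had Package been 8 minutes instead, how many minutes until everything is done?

Baseline: Deps→Compile→Package→Publish = 5+5+5+8 = 23 → 23 minutes.
Since Package is critical, the +3 change carries straight to that chain (now 26 minutes).
The critical path is still Deps→Compile→Package→Publish; finish is now 26 minutes.

26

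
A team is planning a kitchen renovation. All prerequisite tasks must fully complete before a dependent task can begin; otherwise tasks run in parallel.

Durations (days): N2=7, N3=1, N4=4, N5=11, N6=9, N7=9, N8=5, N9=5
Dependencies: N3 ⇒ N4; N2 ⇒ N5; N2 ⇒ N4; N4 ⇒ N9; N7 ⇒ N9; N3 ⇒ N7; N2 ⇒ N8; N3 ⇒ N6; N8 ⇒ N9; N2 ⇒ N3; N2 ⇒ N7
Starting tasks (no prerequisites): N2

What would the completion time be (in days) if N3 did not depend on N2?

21

With the dependency in place, N2→N3→N7→N9 = 7+1+9+5 = 22 sets the finish at 22 days.
Without N2→N3, N3's earliest start moves from 7 to 0.
New critical path: N2→N7→N9 = 7+9+5 = 21 ⇒ 21 days.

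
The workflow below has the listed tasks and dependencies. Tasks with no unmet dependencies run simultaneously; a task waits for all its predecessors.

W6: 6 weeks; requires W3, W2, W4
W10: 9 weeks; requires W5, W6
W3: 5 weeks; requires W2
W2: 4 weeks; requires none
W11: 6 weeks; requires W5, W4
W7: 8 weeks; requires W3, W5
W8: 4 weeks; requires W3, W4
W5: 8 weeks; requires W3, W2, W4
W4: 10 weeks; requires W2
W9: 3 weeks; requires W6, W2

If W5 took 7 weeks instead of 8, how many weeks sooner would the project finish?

1

The binding path is W2→W4→W5→W10 = 4+10+8+9 = 31; finish at 31 weeks.
Since W5 is critical, the -1 change carries straight to that chain (now 30 weeks).
That remains the longest chain; total 30 weeks.
Change in finish: 30 − 31 = -1 weeks.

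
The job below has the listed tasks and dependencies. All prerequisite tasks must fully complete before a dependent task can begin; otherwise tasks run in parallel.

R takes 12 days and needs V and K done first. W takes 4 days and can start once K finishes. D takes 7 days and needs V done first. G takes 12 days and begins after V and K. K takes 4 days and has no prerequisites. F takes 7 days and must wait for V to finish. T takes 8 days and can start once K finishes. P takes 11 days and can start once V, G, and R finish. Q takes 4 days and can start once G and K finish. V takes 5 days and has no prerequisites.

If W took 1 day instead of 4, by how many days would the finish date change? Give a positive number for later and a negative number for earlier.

Baseline: V→G→P = 5+12+11 = 28 → 28 days.
W is off the critical path — its longest chain is 8 days, giving 20 of slack.
No other chain overtakes it, so the finish is 28 days.
Change in finish: 28 − 28 = +0 days.

0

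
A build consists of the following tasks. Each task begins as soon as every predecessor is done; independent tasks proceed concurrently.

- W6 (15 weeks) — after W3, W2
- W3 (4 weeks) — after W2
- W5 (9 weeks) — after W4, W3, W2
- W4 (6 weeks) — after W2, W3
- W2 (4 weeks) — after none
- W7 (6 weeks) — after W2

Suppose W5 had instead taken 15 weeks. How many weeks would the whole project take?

Actual critical path: W2→W3→W4→W5 = 4+4+6+9 = 23 ⇒ 23 weeks.
W5 is on the critical path; changing it to 15 makes that path 29 weeks.
That remains the longest chain; total 29 weeks.

29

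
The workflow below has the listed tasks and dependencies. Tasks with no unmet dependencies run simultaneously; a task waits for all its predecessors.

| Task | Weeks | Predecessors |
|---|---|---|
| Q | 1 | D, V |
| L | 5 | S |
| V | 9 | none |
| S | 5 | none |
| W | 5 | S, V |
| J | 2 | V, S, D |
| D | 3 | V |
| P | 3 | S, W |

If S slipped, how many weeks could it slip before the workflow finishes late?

V→W→P = 9+5+3 = 17 sets the makespan at 17 weeks.
Longest path through S: 13 weeks (earliest finish 5, latest finish 9).
So S can slip 9 − 5 = 4 weeks.

4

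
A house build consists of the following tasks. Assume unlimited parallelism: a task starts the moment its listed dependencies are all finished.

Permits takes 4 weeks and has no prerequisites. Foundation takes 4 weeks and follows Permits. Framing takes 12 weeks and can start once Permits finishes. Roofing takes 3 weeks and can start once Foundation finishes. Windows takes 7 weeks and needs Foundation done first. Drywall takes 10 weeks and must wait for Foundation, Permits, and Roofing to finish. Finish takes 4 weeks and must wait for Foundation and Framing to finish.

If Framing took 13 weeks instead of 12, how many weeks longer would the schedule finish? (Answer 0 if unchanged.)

0

Actual critical path: Permits→Foundation→Roofing→Drywall = 4+4+3+10 = 21 ⇒ 21 weeks.
Framing has 1 week of float (longest path through it is 20).
No other chain overtakes it, so the finish is 21 weeks.
Change in finish: 21 − 21 = +0 weeks.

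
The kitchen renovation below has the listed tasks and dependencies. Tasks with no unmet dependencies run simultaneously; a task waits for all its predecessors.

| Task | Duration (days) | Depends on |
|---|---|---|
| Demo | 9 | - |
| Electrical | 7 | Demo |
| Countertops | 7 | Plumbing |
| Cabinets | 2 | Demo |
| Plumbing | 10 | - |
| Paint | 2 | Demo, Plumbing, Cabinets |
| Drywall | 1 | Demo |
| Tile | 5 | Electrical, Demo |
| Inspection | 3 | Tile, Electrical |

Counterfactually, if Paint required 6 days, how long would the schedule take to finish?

Baseline: Demo→Electrical→Tile→Inspection = 9+7+5+3 = 24 → 24 days.
The longest path through Paint is only 13 days, so Paint has float 11.
No other chain overtakes it, so the finish is 24 days.

24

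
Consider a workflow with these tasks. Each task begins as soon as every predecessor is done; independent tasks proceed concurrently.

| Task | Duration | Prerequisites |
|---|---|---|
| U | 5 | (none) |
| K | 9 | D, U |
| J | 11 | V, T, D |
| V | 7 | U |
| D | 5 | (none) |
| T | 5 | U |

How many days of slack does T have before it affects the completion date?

U→V→J = 5+7+11 = 23 sets the makespan at 23 days.
The longest chain containing T totals 21 days.
So T can slip 12 − 10 = 2 days.

2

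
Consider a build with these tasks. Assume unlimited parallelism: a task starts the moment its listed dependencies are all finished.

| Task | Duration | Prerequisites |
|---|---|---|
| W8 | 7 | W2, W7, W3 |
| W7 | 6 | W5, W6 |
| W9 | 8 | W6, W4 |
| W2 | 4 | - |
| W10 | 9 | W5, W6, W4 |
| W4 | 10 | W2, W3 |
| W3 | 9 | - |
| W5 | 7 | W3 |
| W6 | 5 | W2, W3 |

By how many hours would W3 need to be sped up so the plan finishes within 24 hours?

Current finish: 29 hours; target: 24.
W3 is on every critical path, so each hour cut from W3 cuts the finish by one (this holds down to a finish of 23).
Need 29 − 24 = 5 hours off W3 → W3 becomes 4 hours, finish becomes 24.

5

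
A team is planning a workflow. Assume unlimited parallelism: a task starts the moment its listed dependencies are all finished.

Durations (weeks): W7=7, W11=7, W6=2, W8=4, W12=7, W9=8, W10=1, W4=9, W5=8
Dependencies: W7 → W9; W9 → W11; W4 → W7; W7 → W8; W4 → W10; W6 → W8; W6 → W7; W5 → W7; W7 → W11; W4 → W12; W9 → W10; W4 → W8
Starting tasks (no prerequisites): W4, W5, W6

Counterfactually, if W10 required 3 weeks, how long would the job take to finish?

31

Critical path before the change: W4→W7→W9→W11 = 9+7+8+7 = 31 giving 31 weeks.
W10 has 6 weeks of float (longest path through it is 25).
That remains the longest chain; total 31 weeks.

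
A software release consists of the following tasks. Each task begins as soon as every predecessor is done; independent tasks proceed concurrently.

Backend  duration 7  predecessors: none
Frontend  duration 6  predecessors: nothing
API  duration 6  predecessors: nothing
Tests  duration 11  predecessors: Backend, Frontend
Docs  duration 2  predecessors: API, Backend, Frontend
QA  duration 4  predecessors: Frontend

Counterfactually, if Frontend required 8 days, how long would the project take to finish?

As given, the longest chain is Backend→Tests = 7+11 = 18, so the finish is 18 days.
Frontend has 1 day of float (longest path through it is 17).
The binding chain switches to Frontend→Tests = 8+11 = 19; finish 19 days.

19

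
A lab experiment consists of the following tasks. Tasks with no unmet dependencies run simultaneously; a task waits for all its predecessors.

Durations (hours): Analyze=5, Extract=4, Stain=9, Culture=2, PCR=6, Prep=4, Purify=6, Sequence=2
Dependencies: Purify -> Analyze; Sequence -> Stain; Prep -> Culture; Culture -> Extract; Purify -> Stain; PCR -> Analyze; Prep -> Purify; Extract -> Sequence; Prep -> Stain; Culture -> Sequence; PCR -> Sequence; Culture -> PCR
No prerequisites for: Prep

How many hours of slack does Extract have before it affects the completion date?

2

Critical path: Prep→Culture→PCR→Sequence→Stain = 4+2+6+2+9 = 23, so the finish is 23 hours.
The longest chain containing Extract totals 21 hours.
So Extract can slip 12 − 10 = 2 hours.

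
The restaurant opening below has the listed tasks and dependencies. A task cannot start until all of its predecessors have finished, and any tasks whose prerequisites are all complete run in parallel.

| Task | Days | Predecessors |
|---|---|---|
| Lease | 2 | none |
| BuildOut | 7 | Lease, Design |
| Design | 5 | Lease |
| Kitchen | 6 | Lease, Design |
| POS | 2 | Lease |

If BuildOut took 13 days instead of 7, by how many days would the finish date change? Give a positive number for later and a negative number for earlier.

As given, the longest chain is Lease→Design→BuildOut = 2+5+7 = 14, so the finish is 14 days.
BuildOut is on the critical path; changing it to 13 makes that path 20 days.
The critical path is still Lease→Design→BuildOut; finish is now 20 days.
Change in finish: 20 − 14 = +6 days.

6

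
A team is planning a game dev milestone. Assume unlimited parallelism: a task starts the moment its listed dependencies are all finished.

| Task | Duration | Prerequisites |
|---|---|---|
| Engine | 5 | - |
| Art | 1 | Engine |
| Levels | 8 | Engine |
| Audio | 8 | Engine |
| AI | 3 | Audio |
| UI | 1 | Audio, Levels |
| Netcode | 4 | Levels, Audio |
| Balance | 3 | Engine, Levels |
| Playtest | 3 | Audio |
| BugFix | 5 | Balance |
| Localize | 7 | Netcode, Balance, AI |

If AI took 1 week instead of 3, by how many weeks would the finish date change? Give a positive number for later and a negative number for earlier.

0

Baseline: Engine→Levels→Netcode→Localize = 5+8+4+7 = 24 → 24 weeks.
AI is off the critical path — its longest chain is 23 weeks, giving 1 of slack.
That remains the longest chain; total 24 weeks.
Change in finish: 24 − 24 = +0 weeks.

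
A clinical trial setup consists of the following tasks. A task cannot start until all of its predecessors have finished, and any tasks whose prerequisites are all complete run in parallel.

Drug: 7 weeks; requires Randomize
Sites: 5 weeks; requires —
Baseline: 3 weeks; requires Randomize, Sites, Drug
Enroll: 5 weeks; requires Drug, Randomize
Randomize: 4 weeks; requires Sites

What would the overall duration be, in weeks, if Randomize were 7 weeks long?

Critical path before the change: Sites→Randomize→Drug→Enroll = 5+4+7+5 = 21 giving 21 weeks.
Randomize is on the critical path; changing it to 7 makes that path 24 weeks.
No other chain overtakes it, so the finish is 24 weeks.

24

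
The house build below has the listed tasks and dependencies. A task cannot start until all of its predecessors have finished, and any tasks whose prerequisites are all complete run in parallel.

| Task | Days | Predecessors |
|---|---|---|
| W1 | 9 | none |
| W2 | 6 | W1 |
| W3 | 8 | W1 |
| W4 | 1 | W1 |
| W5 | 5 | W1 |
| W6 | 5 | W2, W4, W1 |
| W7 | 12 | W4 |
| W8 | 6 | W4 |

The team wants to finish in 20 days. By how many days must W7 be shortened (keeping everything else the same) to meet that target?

2

Current finish: 22 days; target: 20.
W7 is on every critical path, so each day cut from W7 cuts the finish by one (this holds down to a finish of 20).
Need 22 − 20 = 2 days off W7 → W7 becomes 10 days, finish becomes 20.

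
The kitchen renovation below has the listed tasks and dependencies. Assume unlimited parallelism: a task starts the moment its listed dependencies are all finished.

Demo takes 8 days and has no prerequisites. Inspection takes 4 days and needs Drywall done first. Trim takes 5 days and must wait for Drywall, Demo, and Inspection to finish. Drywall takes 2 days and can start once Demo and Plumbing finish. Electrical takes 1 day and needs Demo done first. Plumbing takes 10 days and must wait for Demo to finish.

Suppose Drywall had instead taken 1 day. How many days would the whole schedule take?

Actual critical path: Demo→Plumbing→Drywall→Inspection→Trim = 8+10+2+4+5 = 29 ⇒ 29 days.
Drywall is on the critical path; changing it to 1 makes that path 28 days.
No other chain overtakes it, so the finish is 28 days.

28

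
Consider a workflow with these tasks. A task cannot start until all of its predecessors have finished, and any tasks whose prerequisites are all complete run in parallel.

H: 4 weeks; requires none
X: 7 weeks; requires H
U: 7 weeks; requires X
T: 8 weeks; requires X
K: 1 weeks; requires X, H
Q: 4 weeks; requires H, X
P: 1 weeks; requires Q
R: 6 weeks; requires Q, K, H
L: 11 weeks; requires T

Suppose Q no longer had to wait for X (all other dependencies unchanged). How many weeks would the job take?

30

Before: longest chain H→X→T→L = 4+7+8+11 = 30, finish 30.
Without X→Q, Q's earliest start moves from 11 to 4.
New critical path: H→X→T→L = 4+7+8+11 = 30 ⇒ 30 weeks.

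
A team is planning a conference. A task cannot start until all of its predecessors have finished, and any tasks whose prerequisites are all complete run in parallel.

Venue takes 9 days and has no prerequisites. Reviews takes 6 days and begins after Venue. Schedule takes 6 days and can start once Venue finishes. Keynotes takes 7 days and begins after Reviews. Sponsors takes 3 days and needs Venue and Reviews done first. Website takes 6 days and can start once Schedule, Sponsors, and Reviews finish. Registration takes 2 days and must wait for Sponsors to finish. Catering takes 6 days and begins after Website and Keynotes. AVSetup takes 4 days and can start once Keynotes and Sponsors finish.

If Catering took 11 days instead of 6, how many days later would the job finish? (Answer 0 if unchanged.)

5

As given, the longest chain is Venue→Reviews→Sponsors→Website→Catering = 9+6+3+6+6 = 30, so the finish is 30 days.
Since Catering is critical, the +5 change carries straight to that chain (now 35 days).
No other chain overtakes it, so the finish is 35 days.
Change in finish: 35 − 30 = +5 days.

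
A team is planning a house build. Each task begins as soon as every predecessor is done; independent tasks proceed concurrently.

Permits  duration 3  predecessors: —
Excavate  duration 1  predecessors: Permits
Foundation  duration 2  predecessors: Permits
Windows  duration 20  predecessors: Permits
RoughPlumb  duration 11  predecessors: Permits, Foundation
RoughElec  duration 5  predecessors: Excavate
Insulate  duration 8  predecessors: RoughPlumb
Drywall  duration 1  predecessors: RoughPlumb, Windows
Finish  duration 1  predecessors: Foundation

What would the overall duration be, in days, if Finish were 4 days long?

24

Critical path before the change: Permits→Foundation→RoughPlumb→Insulate = 3+2+11+8 = 24 giving 24 days.
Finish has 18 days of float (longest path through it is 6).
The critical path is still Permits→Foundation→RoughPlumb→Insulate; finish is now 24 days.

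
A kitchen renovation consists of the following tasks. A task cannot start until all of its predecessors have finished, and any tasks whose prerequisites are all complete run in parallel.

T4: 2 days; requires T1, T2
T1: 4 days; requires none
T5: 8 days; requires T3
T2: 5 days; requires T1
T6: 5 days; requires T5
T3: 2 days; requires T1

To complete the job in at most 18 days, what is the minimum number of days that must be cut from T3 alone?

1

Current finish: 19 days; target: 18.
T3 is on every critical path, so each day cut from T3 cuts the finish by one (this holds down to a finish of 18).
Need 19 − 18 = 1 day off T3 → T3 becomes 1 day, finish becomes 18.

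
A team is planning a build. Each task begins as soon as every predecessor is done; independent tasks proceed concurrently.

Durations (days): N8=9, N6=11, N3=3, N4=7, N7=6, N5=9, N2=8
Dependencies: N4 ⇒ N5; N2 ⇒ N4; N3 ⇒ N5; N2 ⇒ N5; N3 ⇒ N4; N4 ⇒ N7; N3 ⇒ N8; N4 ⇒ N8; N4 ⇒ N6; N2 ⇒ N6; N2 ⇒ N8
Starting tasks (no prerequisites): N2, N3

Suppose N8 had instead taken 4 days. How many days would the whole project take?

As given, the longest chain is N2→N4→N6 = 8+7+11 = 26, so the finish is 26 days.
N8 has 2 days of float (longest path through it is 24).
No other chain overtakes it, so the finish is 26 days.

26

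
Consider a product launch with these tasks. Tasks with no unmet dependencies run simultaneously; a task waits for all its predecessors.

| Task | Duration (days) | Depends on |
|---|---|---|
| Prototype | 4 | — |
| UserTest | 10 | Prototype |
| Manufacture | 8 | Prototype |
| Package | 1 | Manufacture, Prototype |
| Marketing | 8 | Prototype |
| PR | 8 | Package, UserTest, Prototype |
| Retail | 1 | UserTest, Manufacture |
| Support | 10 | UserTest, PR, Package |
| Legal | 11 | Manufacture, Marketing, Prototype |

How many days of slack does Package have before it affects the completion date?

Critical path: Prototype→UserTest→PR→Support = 4+10+8+10 = 32, so the finish is 32 days.
Longest path through Package: 31 days (earliest finish 13, latest finish 14).
Float = 32 − 31 = 1.

1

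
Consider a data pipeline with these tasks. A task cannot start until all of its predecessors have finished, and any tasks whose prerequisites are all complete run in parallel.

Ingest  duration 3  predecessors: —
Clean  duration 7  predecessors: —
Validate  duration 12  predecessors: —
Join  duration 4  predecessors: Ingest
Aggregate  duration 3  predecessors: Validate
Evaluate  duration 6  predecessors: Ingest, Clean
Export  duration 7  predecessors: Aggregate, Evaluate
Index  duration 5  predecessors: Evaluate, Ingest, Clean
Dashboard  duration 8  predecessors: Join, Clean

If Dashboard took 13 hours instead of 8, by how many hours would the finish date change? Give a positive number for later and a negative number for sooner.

The binding path is Validate→Aggregate→Export = 12+3+7 = 22; finish at 22 hours.
The longest path through Dashboard is only 15 hours, so Dashboard has float 7.
No other chain overtakes it, so the finish is 22 hours.
Change in finish: 22 − 22 = +0 hours.

0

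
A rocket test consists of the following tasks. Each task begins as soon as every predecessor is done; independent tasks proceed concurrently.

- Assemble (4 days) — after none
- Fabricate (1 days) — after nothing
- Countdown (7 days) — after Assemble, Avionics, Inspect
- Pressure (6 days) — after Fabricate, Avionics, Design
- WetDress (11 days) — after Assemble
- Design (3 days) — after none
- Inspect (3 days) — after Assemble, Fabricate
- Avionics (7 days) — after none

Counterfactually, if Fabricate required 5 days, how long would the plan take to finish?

15

Baseline: Assemble→WetDress = 4+11 = 15 → 15 days.
Fabricate is off the critical path — its longest chain is 11 days, giving 4 of slack.
The binding chain switches to Fabricate→Inspect→Countdown = 5+3+7 = 15; finish 15 days.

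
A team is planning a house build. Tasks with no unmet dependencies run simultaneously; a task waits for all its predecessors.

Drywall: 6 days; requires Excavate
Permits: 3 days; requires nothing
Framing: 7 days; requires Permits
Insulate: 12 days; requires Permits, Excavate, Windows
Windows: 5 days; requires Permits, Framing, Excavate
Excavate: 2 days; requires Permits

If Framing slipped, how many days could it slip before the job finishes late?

0

Permits→Framing→Windows→Insulate = 3+7+5+12 = 27 sets the makespan at 27 days.
Longest path through Framing: 27 days (earliest finish 10, latest finish 10).
So Framing can slip 10 − 10 = 0 days.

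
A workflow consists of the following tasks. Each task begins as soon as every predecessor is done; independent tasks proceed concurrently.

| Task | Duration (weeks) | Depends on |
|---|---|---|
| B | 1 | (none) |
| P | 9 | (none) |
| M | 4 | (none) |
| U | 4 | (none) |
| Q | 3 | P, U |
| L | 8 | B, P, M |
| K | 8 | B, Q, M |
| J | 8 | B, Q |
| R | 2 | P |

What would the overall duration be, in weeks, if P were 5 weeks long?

Actual critical path: P→Q→K = 9+3+8 = 20 ⇒ 20 weeks.
P is on the critical path; changing it to 5 makes that path 16 weeks.
The critical path is still P→Q→K; finish is now 16 weeks.

16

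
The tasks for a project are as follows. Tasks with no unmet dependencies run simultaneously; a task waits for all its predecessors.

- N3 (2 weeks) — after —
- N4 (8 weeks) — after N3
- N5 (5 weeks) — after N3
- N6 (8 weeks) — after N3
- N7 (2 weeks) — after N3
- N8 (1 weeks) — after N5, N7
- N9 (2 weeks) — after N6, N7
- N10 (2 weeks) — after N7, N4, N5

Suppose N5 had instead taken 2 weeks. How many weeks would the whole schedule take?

As given, the longest chain is N3→N4→N10 = 2+8+2 = 12, so the finish is 12 weeks.
N5 is off the critical path — its longest chain is 9 weeks, giving 3 of slack.
That remains the longest chain; total 12 weeks.

12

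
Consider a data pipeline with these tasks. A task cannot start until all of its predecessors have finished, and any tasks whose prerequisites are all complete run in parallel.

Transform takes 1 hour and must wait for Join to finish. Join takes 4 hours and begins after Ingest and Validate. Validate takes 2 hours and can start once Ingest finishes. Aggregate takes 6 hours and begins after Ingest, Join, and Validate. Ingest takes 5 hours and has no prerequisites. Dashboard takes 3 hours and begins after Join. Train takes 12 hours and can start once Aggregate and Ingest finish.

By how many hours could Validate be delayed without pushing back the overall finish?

0

Ingest→Validate→Join→Aggregate→Train = 5+2+4+6+12 = 29 sets the makespan at 29 hours.
The longest chain containing Validate totals 29 hours.
Float = 29 − 29 = 0.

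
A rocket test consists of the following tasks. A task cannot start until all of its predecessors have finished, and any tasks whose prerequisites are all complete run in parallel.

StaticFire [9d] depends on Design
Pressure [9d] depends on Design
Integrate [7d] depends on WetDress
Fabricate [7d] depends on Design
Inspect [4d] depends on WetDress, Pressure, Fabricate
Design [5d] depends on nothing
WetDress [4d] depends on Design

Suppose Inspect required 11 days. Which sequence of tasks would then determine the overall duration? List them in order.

The binding path is Design→Pressure→Inspect = 5+9+4 = 18; finish at 18 days.
Inspect is on the critical path; changing it to 11 makes that path 25 days.
That remains the longest chain; total 25 days.

Design, Pressure, Inspect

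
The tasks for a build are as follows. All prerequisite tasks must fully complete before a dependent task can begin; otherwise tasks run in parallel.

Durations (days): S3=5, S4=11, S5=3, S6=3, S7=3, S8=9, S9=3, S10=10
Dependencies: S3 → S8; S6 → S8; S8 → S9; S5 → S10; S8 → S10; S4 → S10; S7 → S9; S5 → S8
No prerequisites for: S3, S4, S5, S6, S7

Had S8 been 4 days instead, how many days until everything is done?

Baseline: S3→S8→S10 = 5+9+10 = 24 → 24 days.
Since S8 is critical, the -5 change carries straight to that chain (now 19 days).
New critical path: S4→S10 = 11+10 = 21 ⇒ 21 days.

21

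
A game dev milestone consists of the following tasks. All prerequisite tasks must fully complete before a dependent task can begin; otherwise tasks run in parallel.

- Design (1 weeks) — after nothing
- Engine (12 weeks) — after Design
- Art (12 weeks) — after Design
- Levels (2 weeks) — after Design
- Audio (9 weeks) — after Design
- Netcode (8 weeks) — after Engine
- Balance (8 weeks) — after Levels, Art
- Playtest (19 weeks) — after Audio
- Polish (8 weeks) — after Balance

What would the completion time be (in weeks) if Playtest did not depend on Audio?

Original critical path: Design→Art→Balance→Polish = 1+12+8+8 = 29 ⇒ 29 weeks.
Without Audio→Playtest, Playtest's earliest start moves from 10 to 0.
New critical path: Design→Art→Balance→Polish = 1+12+8+8 = 29 ⇒ 29 weeks.

29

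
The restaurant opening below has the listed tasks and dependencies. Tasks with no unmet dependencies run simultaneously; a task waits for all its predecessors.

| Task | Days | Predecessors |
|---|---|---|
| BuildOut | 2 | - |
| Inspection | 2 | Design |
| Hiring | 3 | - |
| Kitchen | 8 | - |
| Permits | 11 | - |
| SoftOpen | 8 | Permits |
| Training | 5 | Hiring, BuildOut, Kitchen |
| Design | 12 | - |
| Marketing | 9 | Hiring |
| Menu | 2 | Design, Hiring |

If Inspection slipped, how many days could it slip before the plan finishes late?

The longest chain is Permits→SoftOpen = 11+8 = 19; overall finish 19 days.
The longest chain containing Inspection totals 14 days.
So Inspection can slip 19 − 14 = 5 days.

5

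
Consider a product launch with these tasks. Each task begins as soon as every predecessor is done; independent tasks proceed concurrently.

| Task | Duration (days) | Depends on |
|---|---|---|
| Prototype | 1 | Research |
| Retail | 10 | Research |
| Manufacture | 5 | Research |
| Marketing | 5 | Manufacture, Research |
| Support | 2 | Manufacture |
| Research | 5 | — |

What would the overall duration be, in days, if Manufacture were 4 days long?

15

Critical path before the change: Research→Manufacture→Marketing = 5+5+5 = 15 giving 15 days.
Manufacture is on the critical path; changing it to 4 makes that path 14 days.
Now Research→Retail = 5+10 = 15 is longest, so the finish becomes 15 days.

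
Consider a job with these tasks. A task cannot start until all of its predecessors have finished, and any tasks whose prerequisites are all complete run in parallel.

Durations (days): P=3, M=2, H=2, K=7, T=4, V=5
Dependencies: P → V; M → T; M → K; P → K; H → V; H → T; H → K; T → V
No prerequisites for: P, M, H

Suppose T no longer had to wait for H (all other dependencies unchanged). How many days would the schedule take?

11

Original critical path: M→T→V = 2+4+5 = 11 ⇒ 11 days.
Dropping H→T doesn't change T's earliest start (2); another predecessor still binds.
After: M→T→V = 2+4+5 = 11 → 11 days.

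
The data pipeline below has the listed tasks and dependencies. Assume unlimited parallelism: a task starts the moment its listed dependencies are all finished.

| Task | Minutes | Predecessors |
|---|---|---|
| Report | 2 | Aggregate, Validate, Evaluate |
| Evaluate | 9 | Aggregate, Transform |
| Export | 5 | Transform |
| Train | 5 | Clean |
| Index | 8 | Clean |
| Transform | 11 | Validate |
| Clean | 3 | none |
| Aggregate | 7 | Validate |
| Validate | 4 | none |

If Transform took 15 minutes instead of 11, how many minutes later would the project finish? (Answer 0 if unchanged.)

4

Baseline: Validate→Transform→Evaluate→Report = 4+11+9+2 = 26 → 26 minutes.
Transform lies on that path, so at 15 minutes the path becomes 30 minutes.
That remains the longest chain; total 30 minutes.
Change in finish: 30 − 26 = +4 minutes.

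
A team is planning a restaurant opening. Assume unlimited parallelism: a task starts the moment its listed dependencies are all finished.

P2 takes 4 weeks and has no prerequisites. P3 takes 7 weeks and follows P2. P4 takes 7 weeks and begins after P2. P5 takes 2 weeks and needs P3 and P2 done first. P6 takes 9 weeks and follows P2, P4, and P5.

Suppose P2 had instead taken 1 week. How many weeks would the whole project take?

The binding path is P2→P3→P5→P6 = 4+7+2+9 = 22; finish at 22 weeks.
P2 lies on that path, so at 1 week the path becomes 19 weeks.
That remains the longest chain; total 19 weeks.

19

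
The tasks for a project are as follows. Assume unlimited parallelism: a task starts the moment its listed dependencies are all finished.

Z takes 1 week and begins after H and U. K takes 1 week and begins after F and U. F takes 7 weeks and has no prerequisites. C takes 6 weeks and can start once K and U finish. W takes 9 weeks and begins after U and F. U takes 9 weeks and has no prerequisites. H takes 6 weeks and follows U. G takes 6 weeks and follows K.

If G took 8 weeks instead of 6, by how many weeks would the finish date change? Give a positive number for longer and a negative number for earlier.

0

Critical path before the change: U→W = 9+9 = 18 giving 18 weeks.
G is off the critical path — its longest chain is 16 weeks, giving 2 of slack.
That remains the longest chain; total 18 weeks.
Change in finish: 18 − 18 = +0 weeks.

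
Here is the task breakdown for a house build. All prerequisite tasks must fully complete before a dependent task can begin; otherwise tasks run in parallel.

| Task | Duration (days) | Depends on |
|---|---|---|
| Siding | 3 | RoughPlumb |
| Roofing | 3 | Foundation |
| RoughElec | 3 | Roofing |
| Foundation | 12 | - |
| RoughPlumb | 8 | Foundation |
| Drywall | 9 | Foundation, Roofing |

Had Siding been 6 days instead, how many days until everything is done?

As given, the longest chain is Foundation→Roofing→Drywall = 12+3+9 = 24, so the finish is 24 days.
Siding has 1 day of float (longest path through it is 23).
New critical path: Foundation→RoughPlumb→Siding = 12+8+6 = 26 ⇒ 26 days.

26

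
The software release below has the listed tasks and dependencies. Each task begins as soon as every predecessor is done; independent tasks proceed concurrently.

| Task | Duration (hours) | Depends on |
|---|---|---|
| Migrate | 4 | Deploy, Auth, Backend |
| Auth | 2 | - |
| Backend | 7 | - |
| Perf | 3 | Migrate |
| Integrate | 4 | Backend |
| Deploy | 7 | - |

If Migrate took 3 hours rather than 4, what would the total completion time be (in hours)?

13

As given, the longest chain is Backend→Migrate→Perf = 7+4+3 = 14, so the finish is 14 hours.
Since Migrate is critical, the -1 change carries straight to that chain (now 13 hours).
The critical path is still Backend→Migrate→Perf; finish is now 13 hours.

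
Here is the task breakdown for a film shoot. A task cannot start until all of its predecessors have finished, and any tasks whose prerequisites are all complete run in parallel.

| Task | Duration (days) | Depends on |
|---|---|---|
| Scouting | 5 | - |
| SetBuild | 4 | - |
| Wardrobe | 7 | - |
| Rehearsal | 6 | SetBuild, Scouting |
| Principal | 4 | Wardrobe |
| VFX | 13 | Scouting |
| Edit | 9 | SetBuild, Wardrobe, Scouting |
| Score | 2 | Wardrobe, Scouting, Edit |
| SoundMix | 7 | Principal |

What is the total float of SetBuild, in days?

3

The longest chain is Scouting→VFX = 5+13 = 18; overall finish 18 days.
Longest path through SetBuild: 15 days (earliest finish 4, latest finish 7).
Float = 18 − 15 = 3.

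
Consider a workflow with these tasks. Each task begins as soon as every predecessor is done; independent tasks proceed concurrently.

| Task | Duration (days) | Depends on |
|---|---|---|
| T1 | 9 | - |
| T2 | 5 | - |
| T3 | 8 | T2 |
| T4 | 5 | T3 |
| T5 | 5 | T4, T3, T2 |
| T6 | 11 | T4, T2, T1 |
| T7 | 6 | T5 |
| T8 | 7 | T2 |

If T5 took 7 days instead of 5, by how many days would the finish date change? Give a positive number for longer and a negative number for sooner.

2

The binding path is T2→T3→T4→T5→T7 = 5+8+5+5+6 = 29; finish at 29 days.
T5 is on the critical path; changing it to 7 makes that path 31 days.
The critical path is still T2→T3→T4→T5→T7; finish is now 31 days.
Change in finish: 31 − 29 = +2 days.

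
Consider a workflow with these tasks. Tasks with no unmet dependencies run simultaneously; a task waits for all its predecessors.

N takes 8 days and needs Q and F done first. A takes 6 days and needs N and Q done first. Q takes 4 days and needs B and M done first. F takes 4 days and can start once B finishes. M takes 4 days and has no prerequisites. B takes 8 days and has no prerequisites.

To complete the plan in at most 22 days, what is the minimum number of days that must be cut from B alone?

4

Current finish: 26 days; target: 22.
B is on every critical path, so each day cut from B cuts the finish by one (this holds down to a finish of 22).
Need 26 − 22 = 4 days off B → B becomes 4 days, finish becomes 22.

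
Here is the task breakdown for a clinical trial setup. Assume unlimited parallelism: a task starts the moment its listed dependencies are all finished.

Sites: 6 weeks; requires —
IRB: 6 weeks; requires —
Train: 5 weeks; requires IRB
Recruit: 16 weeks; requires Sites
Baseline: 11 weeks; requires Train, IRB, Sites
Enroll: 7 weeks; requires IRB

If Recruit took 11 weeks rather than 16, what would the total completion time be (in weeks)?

22

Critical path before the change: Sites→Recruit = 6+16 = 22 giving 22 weeks.
Since Recruit is critical, the -5 change carries straight to that chain (now 17 weeks).
New critical path: IRB→Train→Baseline = 6+5+11 = 22 ⇒ 22 weeks.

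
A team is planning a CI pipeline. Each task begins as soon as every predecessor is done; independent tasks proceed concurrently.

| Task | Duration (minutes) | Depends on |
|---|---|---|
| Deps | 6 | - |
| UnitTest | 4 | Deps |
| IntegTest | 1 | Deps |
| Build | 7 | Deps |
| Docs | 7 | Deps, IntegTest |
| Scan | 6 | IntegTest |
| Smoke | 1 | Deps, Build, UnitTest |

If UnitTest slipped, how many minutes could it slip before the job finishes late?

3

Critical path: Deps→IntegTest→Docs = 6+1+7 = 14, so the finish is 14 minutes.
Longest path through UnitTest: 11 minutes (earliest finish 10, latest finish 13).
Slack of UnitTest = 9 − 6 = 3 minutes.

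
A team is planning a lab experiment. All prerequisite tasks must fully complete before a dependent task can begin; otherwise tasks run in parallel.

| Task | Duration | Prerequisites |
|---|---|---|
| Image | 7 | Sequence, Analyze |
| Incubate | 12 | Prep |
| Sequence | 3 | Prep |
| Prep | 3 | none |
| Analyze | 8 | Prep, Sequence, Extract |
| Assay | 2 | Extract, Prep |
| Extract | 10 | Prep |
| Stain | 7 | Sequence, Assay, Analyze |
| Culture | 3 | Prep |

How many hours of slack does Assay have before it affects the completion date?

6

The longest chain is Prep→Extract→Analyze→Image = 3+10+8+7 = 28; overall finish 28 hours.
Assay finishes as early as 15 and must finish by 21.
Slack of Assay = 19 − 13 = 6 hours.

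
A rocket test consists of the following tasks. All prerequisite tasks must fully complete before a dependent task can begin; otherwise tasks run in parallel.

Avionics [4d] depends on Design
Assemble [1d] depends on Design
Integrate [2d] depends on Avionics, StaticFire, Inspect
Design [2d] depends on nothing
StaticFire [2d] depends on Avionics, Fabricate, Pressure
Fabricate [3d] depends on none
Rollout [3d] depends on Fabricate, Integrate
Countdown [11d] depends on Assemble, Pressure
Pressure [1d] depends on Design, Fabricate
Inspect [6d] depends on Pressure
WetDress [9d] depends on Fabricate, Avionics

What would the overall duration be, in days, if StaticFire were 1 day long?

15

As given, the longest chain is Design→Avionics→WetDress = 2+4+9 = 15, so the finish is 15 days.
StaticFire has 2 days of float (longest path through it is 13).
No other chain overtakes it, so the finish is 15 days.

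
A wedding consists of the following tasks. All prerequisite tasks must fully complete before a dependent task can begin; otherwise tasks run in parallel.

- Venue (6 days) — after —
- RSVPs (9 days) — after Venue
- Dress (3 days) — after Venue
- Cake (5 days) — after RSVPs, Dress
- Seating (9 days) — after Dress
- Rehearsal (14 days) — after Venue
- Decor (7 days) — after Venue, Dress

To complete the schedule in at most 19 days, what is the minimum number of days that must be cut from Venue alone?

Current finish: 20 days; target: 19.
Venue is on every critical path, so each day cut from Venue cuts the finish by one (this holds down to a finish of 15).
Need 20 − 19 = 1 day off Venue → Venue becomes 5 days, finish becomes 19.

1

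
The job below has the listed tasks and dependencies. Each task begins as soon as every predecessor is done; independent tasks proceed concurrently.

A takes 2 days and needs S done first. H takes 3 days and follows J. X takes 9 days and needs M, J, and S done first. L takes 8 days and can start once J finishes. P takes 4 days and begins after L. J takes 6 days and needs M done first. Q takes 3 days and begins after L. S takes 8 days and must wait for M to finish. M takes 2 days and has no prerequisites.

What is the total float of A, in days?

8

The longest chain is M→J→L→P = 2+6+8+4 = 20; overall finish 20 days.
The longest chain containing A totals 12 days.
Float = 20 − 12 = 8.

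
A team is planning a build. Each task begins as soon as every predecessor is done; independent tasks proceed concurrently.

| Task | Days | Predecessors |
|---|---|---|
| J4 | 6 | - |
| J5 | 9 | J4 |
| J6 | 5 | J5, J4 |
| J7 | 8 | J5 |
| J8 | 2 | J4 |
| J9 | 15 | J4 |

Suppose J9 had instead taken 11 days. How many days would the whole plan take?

The binding path is J4→J5→J7 = 6+9+8 = 23; finish at 23 days.
The longest path through J9 is only 21 days, so J9 has float 2.
That remains the longest chain; total 23 days.

23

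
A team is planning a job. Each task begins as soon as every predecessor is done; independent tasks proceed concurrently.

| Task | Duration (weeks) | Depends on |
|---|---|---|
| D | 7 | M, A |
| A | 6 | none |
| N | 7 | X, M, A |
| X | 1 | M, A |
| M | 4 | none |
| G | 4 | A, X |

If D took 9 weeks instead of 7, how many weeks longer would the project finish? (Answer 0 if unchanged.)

Baseline: A→X→N = 6+1+7 = 14 → 14 weeks.
The longest path through D is only 13 weeks, so D has float 1.
The binding chain switches to A→D = 6+9 = 15; finish 15 weeks.
Change in finish: 15 − 14 = +1 weeks.

1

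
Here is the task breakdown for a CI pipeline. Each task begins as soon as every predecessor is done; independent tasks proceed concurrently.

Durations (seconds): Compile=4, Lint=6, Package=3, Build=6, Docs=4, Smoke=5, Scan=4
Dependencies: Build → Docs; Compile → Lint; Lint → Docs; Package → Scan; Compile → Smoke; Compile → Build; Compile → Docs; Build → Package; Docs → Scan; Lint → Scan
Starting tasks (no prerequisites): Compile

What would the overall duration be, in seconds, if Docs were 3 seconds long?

Critical path before the change: Compile→Lint→Docs→Scan = 4+6+4+4 = 18 giving 18 seconds.
Since Docs is critical, the -1 change carries straight to that chain (now 17 seconds).
The critical path is still Compile→Lint→Docs→Scan; finish is now 17 seconds.

17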